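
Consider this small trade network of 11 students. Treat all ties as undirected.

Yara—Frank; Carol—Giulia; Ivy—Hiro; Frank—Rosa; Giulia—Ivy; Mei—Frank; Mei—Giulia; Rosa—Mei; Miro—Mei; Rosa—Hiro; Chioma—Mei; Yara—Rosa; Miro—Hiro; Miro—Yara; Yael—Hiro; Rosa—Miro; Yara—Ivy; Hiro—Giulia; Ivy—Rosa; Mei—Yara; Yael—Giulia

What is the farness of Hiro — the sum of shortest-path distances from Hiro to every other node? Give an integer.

16

Distances from Hiro: Carol:2, Chioma:3, Frank:2, Giulia:1, Ivy:1, Mei:2, Miro:1, Rosa:1, Yael:1, Yara:2.
Sum = 2 + 3 + 2 + 1 + 1 + 2 + 1 + 1 + 1 + 2 = 16.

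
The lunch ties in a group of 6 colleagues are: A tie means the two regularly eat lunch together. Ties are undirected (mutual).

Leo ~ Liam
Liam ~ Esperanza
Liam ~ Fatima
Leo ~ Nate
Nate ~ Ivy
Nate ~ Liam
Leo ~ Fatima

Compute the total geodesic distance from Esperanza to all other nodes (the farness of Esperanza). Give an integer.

Distances from Esperanza: Fatima:2, Ivy:3, Leo:2, Liam:1, Nate:2.
Sum = 2 + 3 + 2 + 1 + 2 = 10.

10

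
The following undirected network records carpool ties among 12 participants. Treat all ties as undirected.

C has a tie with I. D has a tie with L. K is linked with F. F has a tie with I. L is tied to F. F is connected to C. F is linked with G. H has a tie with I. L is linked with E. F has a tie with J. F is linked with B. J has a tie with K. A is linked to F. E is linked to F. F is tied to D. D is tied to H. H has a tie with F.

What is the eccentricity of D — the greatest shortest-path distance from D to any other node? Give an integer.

2

Distances from D: A:2, B:2, C:2, E:2, F:1, G:2, H:1, I:2, J:2, K:2, L:1.
The largest is 2 (to K, I, C, E, B, G, J, and A), so the eccentricity of D is 2.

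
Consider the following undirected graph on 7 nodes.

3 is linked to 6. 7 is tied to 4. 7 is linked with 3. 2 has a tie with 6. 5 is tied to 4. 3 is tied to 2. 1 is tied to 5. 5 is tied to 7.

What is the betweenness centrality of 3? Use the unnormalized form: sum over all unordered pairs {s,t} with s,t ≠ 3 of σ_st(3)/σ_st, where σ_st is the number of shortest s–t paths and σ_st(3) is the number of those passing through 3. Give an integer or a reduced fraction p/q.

8

Pairs whose geodesics pass through 3 — 6–4: 1; 6–5: 1; 6–1: 1; 6–7: 1; 2–4: 1; 2–5: 1; 2–1: 1; 2–7: 1.
All other pairs contribute 0.
Summing the contributions gives betweenness(3) = 8.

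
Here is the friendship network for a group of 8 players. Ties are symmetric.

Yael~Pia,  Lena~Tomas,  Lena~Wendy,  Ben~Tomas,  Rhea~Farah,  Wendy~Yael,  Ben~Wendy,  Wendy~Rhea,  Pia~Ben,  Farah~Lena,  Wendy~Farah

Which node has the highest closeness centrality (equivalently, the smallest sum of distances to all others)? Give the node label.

Wendy

Farness (sum of distances to all others) for each node — Ben:11, Farah:12, Lena:12, Pia:15, Rhea:14, Tomas:14, Wendy:9, Yael:13.
The smallest farness is 9, for Wendy, so Wendy has the highest closeness.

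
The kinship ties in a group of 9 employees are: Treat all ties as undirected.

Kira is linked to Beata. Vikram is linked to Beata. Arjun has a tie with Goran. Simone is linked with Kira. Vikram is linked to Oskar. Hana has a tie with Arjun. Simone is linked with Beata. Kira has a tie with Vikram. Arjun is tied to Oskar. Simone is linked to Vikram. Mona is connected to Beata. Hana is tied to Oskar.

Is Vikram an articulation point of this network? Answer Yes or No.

Yes

Removing Vikram leaves {Beata, Kira, Mona, and Simone} with no path to {Arjun, Goran, Hana, and Oskar}, so the network splits into 2 components. Vikram is a cut vertex.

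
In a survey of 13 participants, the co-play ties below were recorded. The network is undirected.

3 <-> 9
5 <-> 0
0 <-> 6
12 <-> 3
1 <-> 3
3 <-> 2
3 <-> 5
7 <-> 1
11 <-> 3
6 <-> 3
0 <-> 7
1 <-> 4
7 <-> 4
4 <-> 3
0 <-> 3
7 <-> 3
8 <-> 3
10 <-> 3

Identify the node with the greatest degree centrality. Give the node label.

3

Degrees — 0:4, 1:3, 2:1, 3:12, 4:3, 5:2, 6:2, 7:4, 8:1, 9:1, 10:1, 11:1, 12:1.
The maximum is 12, attained only by 3.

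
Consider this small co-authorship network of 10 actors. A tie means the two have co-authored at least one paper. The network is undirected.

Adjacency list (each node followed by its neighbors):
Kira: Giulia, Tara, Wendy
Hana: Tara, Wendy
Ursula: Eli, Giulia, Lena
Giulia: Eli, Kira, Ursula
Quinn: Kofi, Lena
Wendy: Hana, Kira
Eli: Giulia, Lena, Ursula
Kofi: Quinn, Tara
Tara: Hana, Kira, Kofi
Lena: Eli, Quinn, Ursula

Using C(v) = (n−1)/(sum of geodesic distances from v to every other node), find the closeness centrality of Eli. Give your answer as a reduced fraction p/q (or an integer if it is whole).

9/20

Distances from Eli: Giulia:1, Hana:4, Kira:2, Kofi:3, Lena:1, Quinn:2, Tara:3, Ursula:1, Wendy:3. Sum = 20.
n = 10, so closeness = 9/20.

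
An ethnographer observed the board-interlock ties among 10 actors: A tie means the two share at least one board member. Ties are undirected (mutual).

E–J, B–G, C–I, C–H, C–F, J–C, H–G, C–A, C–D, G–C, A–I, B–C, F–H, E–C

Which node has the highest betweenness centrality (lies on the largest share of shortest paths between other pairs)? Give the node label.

Unnormalized betweenness of each node: A:0, B:0, C:30, D:0, E:0, F:0, G:1/2, H:1/2, I:0, J:0.
C has the largest value, 30, making it the main broker — the node through which the most shortest paths run.

C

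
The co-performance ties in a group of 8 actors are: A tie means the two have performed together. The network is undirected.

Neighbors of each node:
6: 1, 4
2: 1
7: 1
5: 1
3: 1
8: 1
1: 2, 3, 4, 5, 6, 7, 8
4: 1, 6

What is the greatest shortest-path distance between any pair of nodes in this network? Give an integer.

2

Eccentricity of each node (its greatest distance to any other): 1:1, 2:2, 3:2, 4:2, 5:2, 6:2, 7:2, 8:2.
The maximum eccentricity is 2, realized for instance by the pair 2–6 via 2 – 1 – 6. So the diameter is 2.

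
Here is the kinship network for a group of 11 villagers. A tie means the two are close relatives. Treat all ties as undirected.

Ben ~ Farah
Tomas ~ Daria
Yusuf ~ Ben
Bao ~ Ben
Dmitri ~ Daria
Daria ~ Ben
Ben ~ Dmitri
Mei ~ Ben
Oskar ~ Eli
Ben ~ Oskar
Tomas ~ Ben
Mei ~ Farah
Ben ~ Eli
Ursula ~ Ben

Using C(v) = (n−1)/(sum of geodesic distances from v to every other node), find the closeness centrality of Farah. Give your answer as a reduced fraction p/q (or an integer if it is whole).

Distances from Farah: Bao:2, Ben:1, Daria:2, Dmitri:2, Eli:2, Mei:1, Oskar:2, Tomas:2, Ursula:2, Yusuf:2. Sum = 18.
n = 11, so closeness = 10/18 = 5/9.

5/9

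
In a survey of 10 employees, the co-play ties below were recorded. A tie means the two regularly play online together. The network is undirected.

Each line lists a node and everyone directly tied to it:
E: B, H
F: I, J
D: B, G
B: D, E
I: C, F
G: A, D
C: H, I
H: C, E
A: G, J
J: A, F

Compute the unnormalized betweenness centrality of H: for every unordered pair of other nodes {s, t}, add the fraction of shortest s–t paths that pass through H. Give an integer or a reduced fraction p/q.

Pairs whose geodesics pass through H — B–F: 1/2; B–I: 1; B–C: 1; D–I: 1/2; D–C: 1; G–C: 1/2; J–E: 1/2; F–E: 1; I–E: 1; C–E: 1.
All other pairs contribute 0.
Summing the contributions gives betweenness(H) = 8.

8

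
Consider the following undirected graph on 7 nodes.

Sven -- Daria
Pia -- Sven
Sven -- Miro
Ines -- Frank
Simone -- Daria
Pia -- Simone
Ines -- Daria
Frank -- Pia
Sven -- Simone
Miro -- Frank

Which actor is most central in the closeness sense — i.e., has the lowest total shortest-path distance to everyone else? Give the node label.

Sven

Farness (sum of distances to all others) for each node — Daria:9, Frank:9, Ines:10, Miro:10, Pia:9, Simone:9, Sven:8.
The smallest farness is 8, for Sven, so Sven has the highest closeness.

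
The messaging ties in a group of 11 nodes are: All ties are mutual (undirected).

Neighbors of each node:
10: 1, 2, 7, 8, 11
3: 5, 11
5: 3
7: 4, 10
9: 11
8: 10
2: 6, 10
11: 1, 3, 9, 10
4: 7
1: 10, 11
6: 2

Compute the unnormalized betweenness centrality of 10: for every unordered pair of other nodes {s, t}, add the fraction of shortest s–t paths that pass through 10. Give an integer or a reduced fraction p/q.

Pairs whose geodesics pass through 10 — 8–1: 1; 8–2: 1; 8–3: 1; 8–11: 1; 8–7: 1; 8–6: 1; 8–5: 1; 8–9: 1; 8–4: 1; 1–2: 1; 1–7: 1; 1–6: 1; 1–4: 1; 2–3: 1 … (+19 more pairs).
All other pairs contribute 0.
Summing the contributions gives betweenness(10) = 33.

33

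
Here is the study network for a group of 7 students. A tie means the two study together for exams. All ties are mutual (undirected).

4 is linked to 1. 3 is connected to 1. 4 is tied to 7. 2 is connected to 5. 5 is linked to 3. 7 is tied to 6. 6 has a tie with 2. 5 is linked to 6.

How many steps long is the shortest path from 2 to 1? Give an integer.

3

One shortest route is 2 – 5 – 3 – 1, which uses 3 edges, and at distance 2 from 2 we only reach {3, 7}, which does not include 1. So d(2,1) = 3.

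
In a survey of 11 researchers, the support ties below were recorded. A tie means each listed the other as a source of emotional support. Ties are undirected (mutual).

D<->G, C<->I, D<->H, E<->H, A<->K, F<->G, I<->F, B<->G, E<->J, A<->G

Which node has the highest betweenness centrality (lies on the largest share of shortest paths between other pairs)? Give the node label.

Unnormalized betweenness of each node: A:9, B:0, C:0, D:21, E:9, F:16, G:35, H:16, I:9, J:0, K:0.
G has the largest value, 35, making it the main broker — the node through which the most shortest paths run.

G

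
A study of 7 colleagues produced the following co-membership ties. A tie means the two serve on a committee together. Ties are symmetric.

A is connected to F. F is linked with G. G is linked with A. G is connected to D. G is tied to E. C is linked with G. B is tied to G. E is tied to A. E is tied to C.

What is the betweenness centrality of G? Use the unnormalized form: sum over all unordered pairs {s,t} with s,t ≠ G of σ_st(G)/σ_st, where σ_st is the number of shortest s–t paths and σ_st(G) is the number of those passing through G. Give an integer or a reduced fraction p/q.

11

Pairs whose geodesics pass through G — A–C: 1/2; A–D: 1; A–B: 1; C–F: 1; C–D: 1; C–B: 1; E–F: 1/2; E–D: 1; E–B: 1; F–D: 1; F–B: 1; D–B: 1.
All other pairs contribute 0.
Summing the contributions gives betweenness(G) = 11.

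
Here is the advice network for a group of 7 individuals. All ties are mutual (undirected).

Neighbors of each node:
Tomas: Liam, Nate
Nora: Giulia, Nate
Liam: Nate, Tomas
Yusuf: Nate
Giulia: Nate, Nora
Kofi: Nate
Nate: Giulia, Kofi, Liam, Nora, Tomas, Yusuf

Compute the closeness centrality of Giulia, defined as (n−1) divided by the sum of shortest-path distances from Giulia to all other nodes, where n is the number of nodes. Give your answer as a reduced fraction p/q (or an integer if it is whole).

Distances from Giulia: Kofi:2, Liam:2, Nate:1, Nora:1, Tomas:2, Yusuf:2. Sum = 10.
n = 7, so closeness = 6/10 = 3/5.

3/5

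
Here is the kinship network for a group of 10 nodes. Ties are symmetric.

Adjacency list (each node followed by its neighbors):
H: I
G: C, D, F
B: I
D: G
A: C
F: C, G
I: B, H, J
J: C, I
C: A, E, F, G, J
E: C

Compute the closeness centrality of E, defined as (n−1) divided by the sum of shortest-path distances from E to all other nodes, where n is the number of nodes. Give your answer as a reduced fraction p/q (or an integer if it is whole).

9/23

Distances from E: A:2, B:4, C:1, D:3, F:2, G:2, H:4, I:3, J:2. Sum = 23.
n = 10, so closeness = 9/23.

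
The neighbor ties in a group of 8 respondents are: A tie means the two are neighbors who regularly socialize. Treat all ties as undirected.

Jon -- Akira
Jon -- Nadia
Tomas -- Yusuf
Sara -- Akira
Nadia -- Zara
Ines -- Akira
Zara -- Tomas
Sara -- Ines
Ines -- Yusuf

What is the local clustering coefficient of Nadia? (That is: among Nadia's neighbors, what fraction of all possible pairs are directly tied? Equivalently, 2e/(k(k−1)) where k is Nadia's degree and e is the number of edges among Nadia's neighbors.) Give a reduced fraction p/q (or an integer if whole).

Nadia's neighbors: Jon and Zara (k = 2).
Possible neighbor pairs: C(2,2) = 1. Edges among them: none → e = 0.
Clustering(Nadia) = 0/1.

0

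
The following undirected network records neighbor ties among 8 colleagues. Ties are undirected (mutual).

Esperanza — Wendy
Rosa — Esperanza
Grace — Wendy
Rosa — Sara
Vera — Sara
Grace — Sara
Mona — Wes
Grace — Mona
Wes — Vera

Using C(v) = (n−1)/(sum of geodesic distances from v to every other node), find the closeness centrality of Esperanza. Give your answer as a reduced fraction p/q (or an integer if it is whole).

Distances from Esperanza: Grace:2, Mona:3, Rosa:1, Sara:2, Vera:3, Wendy:1, Wes:4. Sum = 16.
n = 8, so closeness = 7/16.

7/16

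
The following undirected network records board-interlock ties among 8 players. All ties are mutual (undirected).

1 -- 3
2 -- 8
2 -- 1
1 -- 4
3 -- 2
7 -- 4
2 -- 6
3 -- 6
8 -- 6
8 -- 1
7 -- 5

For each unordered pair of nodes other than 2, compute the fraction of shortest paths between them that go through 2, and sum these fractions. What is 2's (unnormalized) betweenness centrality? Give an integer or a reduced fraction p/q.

Pairs whose geodesics pass through 2 — 8–3: 1/3; 1–6: 1/3; 6–5: 1/3; 6–7: 1/3; 6–4: 1/3.
All other pairs contribute 0.
Summing the contributions gives betweenness(2) = 5/3.

5/3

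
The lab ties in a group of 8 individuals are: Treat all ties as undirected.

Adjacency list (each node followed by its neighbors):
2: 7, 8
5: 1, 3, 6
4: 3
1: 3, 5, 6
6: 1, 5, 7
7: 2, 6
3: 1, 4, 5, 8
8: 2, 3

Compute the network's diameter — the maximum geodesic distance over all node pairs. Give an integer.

4

Eccentricity of each node (its greatest distance to any other): 1:3, 2:3, 3:3, 4:4, 5:3, 6:3, 7:4, 8:3.
The maximum eccentricity is 4, realized for instance by the pair 7–4 via 7 – 6 – 1 – 3 – 4. So the diameter is 4.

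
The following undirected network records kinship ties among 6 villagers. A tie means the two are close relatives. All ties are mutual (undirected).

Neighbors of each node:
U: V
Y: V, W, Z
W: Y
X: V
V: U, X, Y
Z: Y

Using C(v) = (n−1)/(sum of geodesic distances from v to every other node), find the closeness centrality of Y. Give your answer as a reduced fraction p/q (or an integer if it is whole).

Distances from Y: U:2, V:1, W:1, X:2, Z:1. Sum = 7.
n = 6, so closeness = 5/7.

5/7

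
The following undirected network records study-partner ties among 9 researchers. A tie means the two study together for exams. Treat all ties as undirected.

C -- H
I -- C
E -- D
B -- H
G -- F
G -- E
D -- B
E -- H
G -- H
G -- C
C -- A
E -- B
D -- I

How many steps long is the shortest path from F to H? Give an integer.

2

One shortest route is F – G – H, which uses 2 edges, and F and H are not directly tied, so nothing shorter exists. So d(F,H) = 2.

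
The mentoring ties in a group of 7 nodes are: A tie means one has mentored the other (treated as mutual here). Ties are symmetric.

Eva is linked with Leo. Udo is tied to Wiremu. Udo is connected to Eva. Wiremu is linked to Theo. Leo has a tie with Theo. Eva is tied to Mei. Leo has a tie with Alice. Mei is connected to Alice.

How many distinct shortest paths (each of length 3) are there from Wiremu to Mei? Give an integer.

The shortest distance is 3, and the only length-3 path is Wiremu–Udo–Eva–Mei. So there is exactly 1 shortest path.

1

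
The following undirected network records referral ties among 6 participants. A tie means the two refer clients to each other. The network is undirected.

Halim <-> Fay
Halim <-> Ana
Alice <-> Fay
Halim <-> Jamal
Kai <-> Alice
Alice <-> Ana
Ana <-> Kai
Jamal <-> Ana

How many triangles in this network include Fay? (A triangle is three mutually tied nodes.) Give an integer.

0

Fay's neighbors are Alice and Halim, but none of them are tied to each other, so no triangle contains Fay.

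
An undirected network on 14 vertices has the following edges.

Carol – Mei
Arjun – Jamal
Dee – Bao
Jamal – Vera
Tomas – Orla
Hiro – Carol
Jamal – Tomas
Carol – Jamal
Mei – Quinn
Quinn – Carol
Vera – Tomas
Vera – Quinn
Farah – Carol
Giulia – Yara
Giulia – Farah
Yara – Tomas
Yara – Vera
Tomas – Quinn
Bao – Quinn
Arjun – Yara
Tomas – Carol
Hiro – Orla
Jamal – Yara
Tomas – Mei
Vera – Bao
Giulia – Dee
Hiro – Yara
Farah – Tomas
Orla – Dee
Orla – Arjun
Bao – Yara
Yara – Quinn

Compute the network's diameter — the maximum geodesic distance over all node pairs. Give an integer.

Eccentricity of each node (its greatest distance to any other): Arjun:3, Bao:3, Carol:3, Dee:3, Farah:3, Giulia:3, Hiro:2, Jamal:3, Mei:3, Orla:2, Quinn:2, Tomas:2, Vera:2, Yara:2.
The maximum eccentricity is 3, realized for instance by the pair Carol–Dee via Carol – Farah – Giulia – Dee. So the diameter is 3.

3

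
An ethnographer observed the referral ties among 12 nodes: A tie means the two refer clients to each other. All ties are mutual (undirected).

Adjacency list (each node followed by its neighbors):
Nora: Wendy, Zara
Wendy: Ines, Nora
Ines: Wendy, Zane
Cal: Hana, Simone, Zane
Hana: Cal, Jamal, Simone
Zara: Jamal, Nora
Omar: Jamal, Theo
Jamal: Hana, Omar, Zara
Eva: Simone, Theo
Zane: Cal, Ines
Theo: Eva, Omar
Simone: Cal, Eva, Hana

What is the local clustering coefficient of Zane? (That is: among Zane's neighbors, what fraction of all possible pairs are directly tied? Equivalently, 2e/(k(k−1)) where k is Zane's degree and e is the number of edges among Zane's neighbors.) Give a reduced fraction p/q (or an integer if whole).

Zane's neighbors: Cal and Ines (k = 2).
Possible neighbor pairs: C(2,2) = 1. Edges among them: none → e = 0.
Clustering(Zane) = 0/1.

0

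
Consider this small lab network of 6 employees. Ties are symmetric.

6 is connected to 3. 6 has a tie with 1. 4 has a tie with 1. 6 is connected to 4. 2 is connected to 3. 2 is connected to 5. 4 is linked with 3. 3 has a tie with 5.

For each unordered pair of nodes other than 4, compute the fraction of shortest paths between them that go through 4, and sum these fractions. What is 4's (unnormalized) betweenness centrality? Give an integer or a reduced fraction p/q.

3/2

Pairs whose geodesics pass through 4 — 5–1: 1/2; 2–1: 1/2; 1–3: 1/2.
All other pairs contribute 0.
Summing the contributions gives betweenness(4) = 3/2.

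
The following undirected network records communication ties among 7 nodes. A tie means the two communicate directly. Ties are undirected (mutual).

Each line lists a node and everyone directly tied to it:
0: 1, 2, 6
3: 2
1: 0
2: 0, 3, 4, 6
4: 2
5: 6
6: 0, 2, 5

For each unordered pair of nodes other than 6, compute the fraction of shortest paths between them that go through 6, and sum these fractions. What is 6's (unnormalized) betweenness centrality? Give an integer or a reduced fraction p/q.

Pairs whose geodesics pass through 6 — 5–4: 1; 5–3: 1; 5–0: 1; 5–2: 1; 5–1: 1.
All other pairs contribute 0.
Summing the contributions gives betweenness(6) = 5.

5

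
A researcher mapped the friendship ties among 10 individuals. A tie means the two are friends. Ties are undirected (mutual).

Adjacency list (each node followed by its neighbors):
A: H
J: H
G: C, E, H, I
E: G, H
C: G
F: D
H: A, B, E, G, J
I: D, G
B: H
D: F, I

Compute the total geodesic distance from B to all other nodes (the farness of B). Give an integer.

Distances from B: A:2, C:3, D:4, E:2, F:5, G:2, H:1, I:3, J:2.
Sum = 2 + 3 + 4 + 2 + 5 + 2 + 1 + 3 + 2 = 24.

24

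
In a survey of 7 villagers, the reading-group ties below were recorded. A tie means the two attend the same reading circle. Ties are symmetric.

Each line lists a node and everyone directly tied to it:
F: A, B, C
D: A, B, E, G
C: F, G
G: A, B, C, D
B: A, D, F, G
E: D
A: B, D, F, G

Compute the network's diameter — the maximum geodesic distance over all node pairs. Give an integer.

3

Eccentricity of each node (its greatest distance to any other): A:2, B:2, C:3, D:2, E:3, F:3, G:2.
The maximum eccentricity is 3, realized for instance by the pair C–E via C – G – D – E. So the diameter is 3.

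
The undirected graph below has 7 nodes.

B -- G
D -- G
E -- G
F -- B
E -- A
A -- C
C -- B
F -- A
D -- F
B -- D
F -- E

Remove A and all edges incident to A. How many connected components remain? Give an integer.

A's neighbors (C, E, and F) remain reachable from one another through other ties, so the rest of the network stays in one piece.

1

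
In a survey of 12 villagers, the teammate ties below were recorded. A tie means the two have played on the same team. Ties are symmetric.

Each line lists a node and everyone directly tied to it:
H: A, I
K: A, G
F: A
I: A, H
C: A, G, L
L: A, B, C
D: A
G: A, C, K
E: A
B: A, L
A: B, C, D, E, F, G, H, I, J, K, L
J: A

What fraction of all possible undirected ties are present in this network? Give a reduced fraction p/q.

8/33

There are 16 edges and 12 nodes, so the maximum possible is C(12,2) = 66.
Density = 16/66 = 8/33.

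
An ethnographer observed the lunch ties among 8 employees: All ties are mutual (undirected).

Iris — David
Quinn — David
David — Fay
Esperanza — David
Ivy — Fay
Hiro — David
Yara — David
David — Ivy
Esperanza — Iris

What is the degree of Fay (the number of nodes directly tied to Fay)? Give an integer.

2

Fay is directly tied to David and Ivy. That is 2 neighbors, so the degree of Fay is 2.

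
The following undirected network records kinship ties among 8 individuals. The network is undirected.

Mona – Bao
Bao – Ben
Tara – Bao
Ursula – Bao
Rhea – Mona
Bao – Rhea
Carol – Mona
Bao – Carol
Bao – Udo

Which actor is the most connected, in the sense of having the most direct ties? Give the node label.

Degrees — Bao:7, Ben:1, Carol:2, Mona:3, Rhea:2, Tara:1, Udo:1, Ursula:1.
The maximum is 7, attained only by Bao.

Bao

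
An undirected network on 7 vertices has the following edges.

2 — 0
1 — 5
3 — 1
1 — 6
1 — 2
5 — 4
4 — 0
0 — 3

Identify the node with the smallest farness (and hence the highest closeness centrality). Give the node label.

1

Farness (sum of distances to all others) for each node — 0:10, 1:8, 2:10, 3:10, 4:11, 5:10, 6:13.
The smallest farness is 8, for 1, so 1 has the highest closeness.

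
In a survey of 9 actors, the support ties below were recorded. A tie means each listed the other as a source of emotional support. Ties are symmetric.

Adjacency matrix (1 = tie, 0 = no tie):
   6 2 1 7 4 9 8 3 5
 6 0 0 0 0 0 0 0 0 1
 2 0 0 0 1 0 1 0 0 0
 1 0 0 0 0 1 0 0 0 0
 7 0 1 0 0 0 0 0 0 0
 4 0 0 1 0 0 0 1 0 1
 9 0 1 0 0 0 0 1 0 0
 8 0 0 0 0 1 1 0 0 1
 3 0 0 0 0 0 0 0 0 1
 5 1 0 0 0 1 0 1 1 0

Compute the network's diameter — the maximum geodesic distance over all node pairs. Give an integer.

Eccentricity of each node (its greatest distance to any other): 1:5, 2:4, 3:5, 4:4, 5:4, 6:5, 7:5, 8:3, 9:3.
The maximum eccentricity is 5, realized for instance by the pair 6–7 via 6 – 5 – 8 – 9 – 2 – 7. So the diameter is 5.

5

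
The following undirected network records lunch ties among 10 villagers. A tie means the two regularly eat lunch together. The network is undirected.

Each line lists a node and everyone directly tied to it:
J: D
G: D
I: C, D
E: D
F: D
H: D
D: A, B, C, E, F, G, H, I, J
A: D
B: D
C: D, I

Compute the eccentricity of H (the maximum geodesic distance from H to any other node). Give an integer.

2

Distances from H: A:2, B:2, C:2, D:1, E:2, F:2, G:2, I:2, J:2.
The largest is 2 (to B, E, F, G, J, C, I, and A), so the eccentricity of H is 2.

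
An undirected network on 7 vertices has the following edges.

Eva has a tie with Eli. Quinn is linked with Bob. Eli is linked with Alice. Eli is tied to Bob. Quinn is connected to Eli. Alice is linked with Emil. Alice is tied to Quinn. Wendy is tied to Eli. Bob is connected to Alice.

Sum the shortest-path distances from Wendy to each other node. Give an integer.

Distances from Wendy: Alice:2, Bob:2, Eli:1, Emil:3, Eva:2, Quinn:2.
Sum = 2 + 2 + 1 + 3 + 2 + 2 = 12.

12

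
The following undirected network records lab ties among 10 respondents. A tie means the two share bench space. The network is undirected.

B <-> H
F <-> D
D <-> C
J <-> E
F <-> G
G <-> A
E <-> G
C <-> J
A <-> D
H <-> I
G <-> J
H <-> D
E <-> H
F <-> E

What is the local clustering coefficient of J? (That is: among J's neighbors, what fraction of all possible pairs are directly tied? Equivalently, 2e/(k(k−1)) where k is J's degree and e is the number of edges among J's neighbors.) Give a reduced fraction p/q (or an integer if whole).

J's neighbors: C, E, and G (k = 3).
Possible neighbor pairs: C(3,2) = 3. Edges among them: E–G → e = 1.
Clustering(J) = 1/3.

1/3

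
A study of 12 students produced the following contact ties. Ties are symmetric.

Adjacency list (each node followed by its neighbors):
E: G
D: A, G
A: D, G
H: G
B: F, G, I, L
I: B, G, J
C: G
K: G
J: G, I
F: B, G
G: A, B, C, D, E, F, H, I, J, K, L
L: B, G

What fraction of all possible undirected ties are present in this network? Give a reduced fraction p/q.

There are 16 edges and 12 nodes, so the maximum possible is C(12,2) = 66.
Density = 16/66 = 8/33.

8/33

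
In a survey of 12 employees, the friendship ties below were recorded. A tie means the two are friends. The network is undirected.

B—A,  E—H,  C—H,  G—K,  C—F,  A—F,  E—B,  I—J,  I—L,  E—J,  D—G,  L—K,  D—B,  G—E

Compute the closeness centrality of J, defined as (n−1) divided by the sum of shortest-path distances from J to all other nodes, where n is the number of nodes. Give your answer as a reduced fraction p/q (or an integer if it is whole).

Distances from J: A:3, B:2, C:3, D:3, E:1, F:4, G:2, H:2, I:1, K:3, L:2. Sum = 26.
n = 12, so closeness = 11/26.

11/26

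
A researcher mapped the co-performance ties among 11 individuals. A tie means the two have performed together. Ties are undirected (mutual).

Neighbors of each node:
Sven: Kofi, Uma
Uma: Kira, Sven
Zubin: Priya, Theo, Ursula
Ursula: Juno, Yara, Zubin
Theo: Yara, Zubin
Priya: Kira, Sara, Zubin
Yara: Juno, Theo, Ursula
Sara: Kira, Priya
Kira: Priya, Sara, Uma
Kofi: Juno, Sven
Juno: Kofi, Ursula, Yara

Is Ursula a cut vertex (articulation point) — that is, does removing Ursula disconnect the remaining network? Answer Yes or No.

No

Even without Ursula, every remaining node can still reach every other (the residual graph is connected), so Ursula is not a cut vertex.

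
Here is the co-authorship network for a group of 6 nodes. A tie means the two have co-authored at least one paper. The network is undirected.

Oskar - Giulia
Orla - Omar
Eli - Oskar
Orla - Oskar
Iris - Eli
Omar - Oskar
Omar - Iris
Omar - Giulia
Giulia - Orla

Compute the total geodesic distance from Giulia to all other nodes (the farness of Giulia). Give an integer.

7

Distances from Giulia: Eli:2, Iris:2, Omar:1, Orla:1, Oskar:1.
Sum = 2 + 2 + 1 + 1 + 1 = 7.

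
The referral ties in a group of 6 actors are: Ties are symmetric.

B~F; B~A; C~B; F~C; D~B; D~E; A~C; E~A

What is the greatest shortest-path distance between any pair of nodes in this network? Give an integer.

Eccentricity of each node (its greatest distance to any other): A:2, B:2, C:2, D:2, E:3, F:3.
The maximum eccentricity is 3, realized for instance by the pair E–F via E – A – C – F. So the diameter is 3.

3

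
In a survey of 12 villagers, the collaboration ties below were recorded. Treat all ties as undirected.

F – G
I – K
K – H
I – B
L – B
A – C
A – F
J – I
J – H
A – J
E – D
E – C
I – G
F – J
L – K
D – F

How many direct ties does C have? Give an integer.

2

C is directly tied to A and E. That is 2 neighbors, so the degree of C is 2.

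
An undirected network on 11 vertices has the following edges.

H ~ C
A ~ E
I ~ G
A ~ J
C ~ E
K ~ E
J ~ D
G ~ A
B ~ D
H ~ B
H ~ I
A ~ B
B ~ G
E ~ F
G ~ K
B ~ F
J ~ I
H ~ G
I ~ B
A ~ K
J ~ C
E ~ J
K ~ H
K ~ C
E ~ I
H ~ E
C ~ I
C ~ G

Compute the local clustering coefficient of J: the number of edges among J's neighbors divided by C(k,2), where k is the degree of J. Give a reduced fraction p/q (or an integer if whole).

J's neighbors: A, C, D, E, and I (k = 5).
Possible neighbor pairs: C(5,2) = 10. Edges among them: A–E, C–E, C–I, E–I → e = 4.
Clustering(J) = 4/10 = 2/5.

2/5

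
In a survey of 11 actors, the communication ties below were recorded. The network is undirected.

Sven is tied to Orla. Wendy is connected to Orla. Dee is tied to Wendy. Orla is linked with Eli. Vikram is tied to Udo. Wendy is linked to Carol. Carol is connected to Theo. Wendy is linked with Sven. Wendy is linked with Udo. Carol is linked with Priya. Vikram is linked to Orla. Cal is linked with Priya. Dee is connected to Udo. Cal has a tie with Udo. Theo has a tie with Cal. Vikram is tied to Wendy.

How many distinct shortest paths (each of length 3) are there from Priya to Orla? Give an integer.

The shortest distance is 3, and the only length-3 path is Priya–Carol–Wendy–Orla. So there is exactly 1 shortest path.

1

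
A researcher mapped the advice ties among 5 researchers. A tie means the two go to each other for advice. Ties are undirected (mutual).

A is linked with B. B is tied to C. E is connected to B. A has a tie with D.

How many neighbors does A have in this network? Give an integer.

A is directly tied to B and D. That is 2 neighbors, so the degree of A is 2.

2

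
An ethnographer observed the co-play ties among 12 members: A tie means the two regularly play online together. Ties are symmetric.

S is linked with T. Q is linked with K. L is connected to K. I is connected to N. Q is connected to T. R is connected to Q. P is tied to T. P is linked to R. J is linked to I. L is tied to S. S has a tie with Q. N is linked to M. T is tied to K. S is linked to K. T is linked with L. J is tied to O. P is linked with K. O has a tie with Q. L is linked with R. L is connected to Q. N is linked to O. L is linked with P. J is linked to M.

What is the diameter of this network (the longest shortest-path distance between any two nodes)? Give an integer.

Eccentricity of each node (its greatest distance to any other): I:5, J:4, K:4, L:4, M:5, N:4, O:3, P:5, Q:3, R:4, S:4, T:4.
The maximum eccentricity is 5, realized for instance by the pair M–P via M – N – O – Q – R – P. So the diameter is 5.

5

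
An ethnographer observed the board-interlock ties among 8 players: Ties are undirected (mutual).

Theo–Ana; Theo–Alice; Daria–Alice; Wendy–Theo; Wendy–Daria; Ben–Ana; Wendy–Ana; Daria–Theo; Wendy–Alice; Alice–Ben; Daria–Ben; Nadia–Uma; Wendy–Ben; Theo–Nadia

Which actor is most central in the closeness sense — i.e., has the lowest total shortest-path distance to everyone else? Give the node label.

Theo

Farness (sum of distances to all others) for each node — Alice:11, Ana:12, Ben:13, Daria:11, Nadia:13, Theo:9, Uma:19, Wendy:10.
The smallest farness is 9, for Theo, so Theo has the highest closeness.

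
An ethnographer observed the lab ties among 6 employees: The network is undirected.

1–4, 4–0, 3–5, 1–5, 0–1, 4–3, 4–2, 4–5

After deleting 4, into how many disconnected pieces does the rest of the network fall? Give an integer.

Without 4, the remaining ties split the others into: {0, 1, 3, 5}; {2}.
That's 2 separate components.

2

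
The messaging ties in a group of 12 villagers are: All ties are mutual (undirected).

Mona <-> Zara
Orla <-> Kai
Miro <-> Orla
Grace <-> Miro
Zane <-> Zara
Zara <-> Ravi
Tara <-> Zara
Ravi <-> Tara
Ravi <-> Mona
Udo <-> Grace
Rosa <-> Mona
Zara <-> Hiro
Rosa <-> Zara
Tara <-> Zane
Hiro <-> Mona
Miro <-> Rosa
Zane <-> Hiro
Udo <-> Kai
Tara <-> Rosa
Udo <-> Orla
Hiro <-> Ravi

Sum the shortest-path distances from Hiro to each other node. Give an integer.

Distances from Hiro: Grace:4, Kai:5, Miro:3, Mona:1, Orla:4, Ravi:1, Rosa:2, Tara:2, Udo:5, Zane:1, Zara:1.
Sum = 4 + 5 + 3 + 1 + 4 + 1 + 2 + 2 + 5 + 1 + 1 = 29.

29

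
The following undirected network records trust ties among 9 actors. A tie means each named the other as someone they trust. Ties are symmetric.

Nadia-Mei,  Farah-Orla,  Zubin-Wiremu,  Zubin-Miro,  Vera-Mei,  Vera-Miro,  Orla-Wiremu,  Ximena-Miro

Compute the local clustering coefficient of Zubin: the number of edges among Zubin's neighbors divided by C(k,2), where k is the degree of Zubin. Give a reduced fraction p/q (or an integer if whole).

0

Zubin's neighbors: Miro and Wiremu (k = 2).
Possible neighbor pairs: C(2,2) = 1. Edges among them: none → e = 0.
Clustering(Zubin) = 0/1.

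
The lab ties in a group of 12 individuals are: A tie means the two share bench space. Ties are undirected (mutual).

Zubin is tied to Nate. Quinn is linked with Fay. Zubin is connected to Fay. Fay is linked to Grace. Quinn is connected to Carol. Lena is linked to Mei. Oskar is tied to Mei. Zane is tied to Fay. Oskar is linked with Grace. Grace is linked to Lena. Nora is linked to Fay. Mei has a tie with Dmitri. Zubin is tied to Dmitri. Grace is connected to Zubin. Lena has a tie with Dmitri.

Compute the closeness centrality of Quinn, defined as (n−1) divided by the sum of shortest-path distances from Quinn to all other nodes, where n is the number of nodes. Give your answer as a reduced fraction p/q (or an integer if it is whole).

11/26

Distances from Quinn: Carol:1, Dmitri:3, Fay:1, Grace:2, Lena:3, Mei:4, Nate:3, Nora:2, Oskar:3, Zane:2, Zubin:2. Sum = 26.
n = 12, so closeness = 11/26.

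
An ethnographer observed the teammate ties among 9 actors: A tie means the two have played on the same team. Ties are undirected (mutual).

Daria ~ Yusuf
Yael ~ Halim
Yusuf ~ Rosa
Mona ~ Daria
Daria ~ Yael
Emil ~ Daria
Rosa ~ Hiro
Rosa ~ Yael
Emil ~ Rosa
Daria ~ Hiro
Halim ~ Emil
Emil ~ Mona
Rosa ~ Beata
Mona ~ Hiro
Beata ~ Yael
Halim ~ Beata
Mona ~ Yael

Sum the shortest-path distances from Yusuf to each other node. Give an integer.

Distances from Yusuf: Beata:2, Daria:1, Emil:2, Halim:3, Hiro:2, Mona:2, Rosa:1, Yael:2.
Sum = 2 + 1 + 2 + 3 + 2 + 2 + 1 + 2 = 15.

15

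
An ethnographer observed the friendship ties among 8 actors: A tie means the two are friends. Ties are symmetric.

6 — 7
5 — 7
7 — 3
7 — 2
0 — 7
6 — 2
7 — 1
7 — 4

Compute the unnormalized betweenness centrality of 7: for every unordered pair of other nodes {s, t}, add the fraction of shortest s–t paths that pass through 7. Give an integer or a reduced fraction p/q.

20

Pairs whose geodesics pass through 7 — 4–1: 1; 4–0: 1; 4–6: 1; 4–3: 1; 4–5: 1; 4–2: 1; 1–0: 1; 1–6: 1; 1–3: 1; 1–5: 1; 1–2: 1; 0–6: 1; 0–3: 1; 0–5: 1 … (+6 more pairs).
All other pairs contribute 0.
Summing the contributions gives betweenness(7) = 20.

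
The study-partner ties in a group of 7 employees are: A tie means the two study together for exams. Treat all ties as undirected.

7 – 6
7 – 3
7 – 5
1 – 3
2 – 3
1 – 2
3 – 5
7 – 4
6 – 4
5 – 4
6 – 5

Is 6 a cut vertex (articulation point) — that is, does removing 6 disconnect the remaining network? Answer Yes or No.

No

Even without 6, every remaining node can still reach every other (the residual graph is connected), so 6 is not a cut vertex.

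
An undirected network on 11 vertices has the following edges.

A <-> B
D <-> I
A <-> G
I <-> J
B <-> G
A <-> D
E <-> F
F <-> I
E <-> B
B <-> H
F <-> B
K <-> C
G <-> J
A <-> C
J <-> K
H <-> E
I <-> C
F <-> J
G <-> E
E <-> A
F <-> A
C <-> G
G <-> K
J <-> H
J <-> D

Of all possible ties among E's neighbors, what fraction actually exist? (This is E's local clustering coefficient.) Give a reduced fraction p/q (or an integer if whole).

E's neighbors: A, B, F, G, and H (k = 5).
Possible neighbor pairs: C(5,2) = 10. Edges among them: A–B, A–F, A–G, B–F, B–G, B–H → e = 6.
Clustering(E) = 6/10 = 3/5.

3/5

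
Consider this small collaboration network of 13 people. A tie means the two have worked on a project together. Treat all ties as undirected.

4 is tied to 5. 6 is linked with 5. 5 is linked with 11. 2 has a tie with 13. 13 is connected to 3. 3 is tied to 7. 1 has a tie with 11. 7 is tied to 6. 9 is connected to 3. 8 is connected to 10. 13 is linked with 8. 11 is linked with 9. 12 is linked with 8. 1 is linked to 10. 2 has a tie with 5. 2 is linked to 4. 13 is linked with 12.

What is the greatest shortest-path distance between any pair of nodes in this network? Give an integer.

4

Eccentricity of each node (its greatest distance to any other): 1:4, 2:3, 3:3, 4:4, 5:3, 6:4, 7:4, 8:4, 9:3, 10:4, 11:4, 12:4, 13:3.
The maximum eccentricity is 4, realized for instance by the pair 6–12 via 6 – 7 – 3 – 13 – 12. So the diameter is 4.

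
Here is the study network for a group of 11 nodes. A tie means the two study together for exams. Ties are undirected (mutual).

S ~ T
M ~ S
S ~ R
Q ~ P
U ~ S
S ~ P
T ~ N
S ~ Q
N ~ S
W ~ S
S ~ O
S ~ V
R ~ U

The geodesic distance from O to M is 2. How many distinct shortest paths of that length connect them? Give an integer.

1

The shortest distance is 2, and the only length-2 path is O–S–M. So there is exactly 1 shortest path.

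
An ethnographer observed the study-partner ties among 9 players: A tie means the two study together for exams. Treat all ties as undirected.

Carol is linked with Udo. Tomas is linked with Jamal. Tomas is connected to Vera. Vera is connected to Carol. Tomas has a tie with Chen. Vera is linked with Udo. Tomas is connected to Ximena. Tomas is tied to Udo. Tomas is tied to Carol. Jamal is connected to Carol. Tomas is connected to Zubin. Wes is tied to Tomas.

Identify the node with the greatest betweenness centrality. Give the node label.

Tomas

Unnormalized betweenness of each node: Carol:1, Chen:0, Jamal:0, Tomas:23, Udo:0, Vera:0, Wes:0, Ximena:0, Zubin:0.
Tomas has the largest value, 23, making it the main broker — the node through which the most shortest paths run.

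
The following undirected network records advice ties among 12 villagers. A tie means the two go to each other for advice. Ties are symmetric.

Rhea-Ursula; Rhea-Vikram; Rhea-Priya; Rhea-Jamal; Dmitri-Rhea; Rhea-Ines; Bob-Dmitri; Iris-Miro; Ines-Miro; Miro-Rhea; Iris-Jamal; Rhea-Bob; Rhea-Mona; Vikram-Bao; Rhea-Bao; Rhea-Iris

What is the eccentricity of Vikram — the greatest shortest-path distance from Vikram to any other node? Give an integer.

2

Distances from Vikram: Bao:1, Bob:2, Dmitri:2, Ines:2, Iris:2, Jamal:2, Miro:2, Mona:2, Priya:2, Rhea:1, Ursula:2.
The largest is 2 (to Priya, Jamal, Miro, Bob, Dmitri, Ursula, Mona, Ines, and Iris), so the eccentricity of Vikram is 2.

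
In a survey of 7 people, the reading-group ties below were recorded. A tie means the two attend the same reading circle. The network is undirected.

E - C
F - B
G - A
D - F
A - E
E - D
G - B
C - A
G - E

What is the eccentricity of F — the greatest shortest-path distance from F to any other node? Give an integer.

Distances from F: A:3, B:1, C:3, D:1, E:2, G:2.
The largest is 3 (to A and C), so the eccentricity of F is 3.

3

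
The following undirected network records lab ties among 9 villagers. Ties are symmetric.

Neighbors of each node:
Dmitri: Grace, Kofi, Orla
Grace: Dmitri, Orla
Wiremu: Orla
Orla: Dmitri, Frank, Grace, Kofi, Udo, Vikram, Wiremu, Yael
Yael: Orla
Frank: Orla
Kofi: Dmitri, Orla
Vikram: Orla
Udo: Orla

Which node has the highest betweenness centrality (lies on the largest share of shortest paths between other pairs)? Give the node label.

Unnormalized betweenness of each node: Dmitri:1/2, Frank:0, Grace:0, Kofi:0, Orla:51/2, Udo:0, Vikram:0, Wiremu:0, Yael:0.
Orla has the largest value, 51/2, making it the main broker — the node through which the most shortest paths run.

Orla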